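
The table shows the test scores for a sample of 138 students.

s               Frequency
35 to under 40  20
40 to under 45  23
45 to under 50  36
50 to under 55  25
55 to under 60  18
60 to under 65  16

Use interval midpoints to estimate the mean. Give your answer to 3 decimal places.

Midpoints: 37.5, 42.5, 47.5, 52.5, 57.5, 62.5
Σfm = 20×37.5 + 23×42.5 + 36×47.5 + 25×52.5 + 18×57.5 + 16×62.5 = 6785
n = Σf = 138
Mean = 6785 / 138 = 49.1667

49.167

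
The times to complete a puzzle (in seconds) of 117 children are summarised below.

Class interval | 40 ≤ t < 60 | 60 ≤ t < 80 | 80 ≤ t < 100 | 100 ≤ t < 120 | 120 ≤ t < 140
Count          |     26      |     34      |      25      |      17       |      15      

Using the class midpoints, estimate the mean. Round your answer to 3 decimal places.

83.333

Midpoints: 50, 70, 90, 110, 130
Σfm = 26×50 + 34×70 + 25×90 + 17×110 + 15×130 = 9750
n = Σf = 117
Mean = 9750 / 117 = 83.3333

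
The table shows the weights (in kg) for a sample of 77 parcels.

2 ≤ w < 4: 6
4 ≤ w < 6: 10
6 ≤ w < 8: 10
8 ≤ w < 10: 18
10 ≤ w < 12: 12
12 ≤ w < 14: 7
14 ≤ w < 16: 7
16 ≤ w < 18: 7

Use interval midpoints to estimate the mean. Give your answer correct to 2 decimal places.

Midpoints: 3, 5, 7, 9, 11, 13, 15, 17
Σfm = 6×3 + 10×5 + 10×7 + 18×9 + 12×11 + 7×13 + 7×15 + 7×17 = 747
n = Σf = 77
Mean = 747 / 77 = 9.7013

9.70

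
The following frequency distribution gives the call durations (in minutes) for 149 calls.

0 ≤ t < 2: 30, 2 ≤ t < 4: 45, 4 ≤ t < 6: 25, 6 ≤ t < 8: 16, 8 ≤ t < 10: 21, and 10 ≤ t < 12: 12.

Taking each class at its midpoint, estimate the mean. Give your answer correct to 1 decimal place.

Midpoints: 1, 3, 5, 7, 9, 11
Σfm = 30×1 + 45×3 + 25×5 + 16×7 + 21×9 + 12×11 = 723
n = Σf = 149
Mean = 723 / 149 = 4.8523

4.9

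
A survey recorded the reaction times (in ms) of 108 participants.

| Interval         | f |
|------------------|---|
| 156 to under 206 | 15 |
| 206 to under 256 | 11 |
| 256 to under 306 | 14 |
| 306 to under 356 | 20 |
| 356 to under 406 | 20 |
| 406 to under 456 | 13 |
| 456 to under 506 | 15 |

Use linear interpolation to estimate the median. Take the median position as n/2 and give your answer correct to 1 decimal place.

Cumulative frequencies: 15, 26, 40, 60, 80, 93, 108
n = 108; position = n/2 = 54.
This falls in the class 306 to under 356: L = 306, F = 40, f = 20, h = 50.
Median ≈ 306 + ((54 − 40) / 20) × 50 = 341.0000

341.0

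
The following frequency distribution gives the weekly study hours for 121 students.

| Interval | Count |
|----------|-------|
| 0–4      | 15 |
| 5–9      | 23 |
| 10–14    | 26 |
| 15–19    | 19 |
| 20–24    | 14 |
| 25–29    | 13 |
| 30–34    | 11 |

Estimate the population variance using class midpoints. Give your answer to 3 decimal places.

Midpoints: 2, 7, 12, 17, 22, 27, 32
n = 121, Σfm = 1837, mean = 15.1818
Σfm² = 37939
Σf(m − x̄)² = Σfm² − (Σfm)²/n = 37939 − 1837²/121 = 10050.0000
Population variance = 10050.0000 / 121 = 83.0579

83.058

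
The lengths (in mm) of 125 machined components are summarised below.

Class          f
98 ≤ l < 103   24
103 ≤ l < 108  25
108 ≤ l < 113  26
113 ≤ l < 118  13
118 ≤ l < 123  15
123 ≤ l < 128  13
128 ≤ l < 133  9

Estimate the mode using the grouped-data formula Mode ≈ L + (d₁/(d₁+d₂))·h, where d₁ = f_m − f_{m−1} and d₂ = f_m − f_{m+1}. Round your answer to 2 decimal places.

Modal class: 108 ≤ l < 113 (highest frequency 26).
d₁ = 26 − 25 = 1, d₂ = 26 − 13 = 13
Mode ≈ 108 + (1/(1+13)) × 5 = 108 + 0.3571 = 108.3571

108.36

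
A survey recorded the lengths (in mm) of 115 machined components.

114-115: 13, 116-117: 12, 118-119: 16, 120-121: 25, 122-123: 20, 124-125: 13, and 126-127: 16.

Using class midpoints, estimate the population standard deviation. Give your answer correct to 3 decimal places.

Midpoints: 114.5, 116.5, 118.5, 120.5, 122.5, 124.5, 126.5
n = 115, Σfm = 13887.5, mean = 120.7609
Σfm² = 1678646.75
Σf(m − x̄)² = Σfm² − (Σfm)²/n = 1678646.75 − 13887.5²/115 = 1580.1739
Population variance = 1580.1739 / 115 = 13.7406
Standard deviation = √13.7406 = 3.7068

3.707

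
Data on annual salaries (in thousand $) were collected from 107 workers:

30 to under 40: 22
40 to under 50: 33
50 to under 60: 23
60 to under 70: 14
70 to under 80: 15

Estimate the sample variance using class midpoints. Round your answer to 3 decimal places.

174.361

Midpoints: 35, 45, 55, 65, 75
n = 107, Σfm = 5555, mean = 51.9159
Σfm² = 306875
Σf(m − x̄)² = Σfm² − (Σfm)²/n = 306875 − 5555²/107 = 18482.2430
Sample variance = 18482.2430 / 106 = 174.3608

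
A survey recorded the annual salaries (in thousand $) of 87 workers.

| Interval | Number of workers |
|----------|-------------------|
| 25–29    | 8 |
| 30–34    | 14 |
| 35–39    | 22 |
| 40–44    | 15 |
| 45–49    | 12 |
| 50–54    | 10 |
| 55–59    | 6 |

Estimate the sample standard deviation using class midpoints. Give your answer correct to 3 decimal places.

Midpoints: 27, 32, 37, 42, 47, 52, 57
n = 87, Σfm = 3534, mean = 40.6207
Σfm² = 149788
Σf(m − x̄)² = Σfm² − (Σfm)²/n = 149788 − 3534²/87 = 6234.4828
Sample variance = 6234.4828 / 86 = 72.4940
Standard deviation = √72.4940 = 8.5143

8.514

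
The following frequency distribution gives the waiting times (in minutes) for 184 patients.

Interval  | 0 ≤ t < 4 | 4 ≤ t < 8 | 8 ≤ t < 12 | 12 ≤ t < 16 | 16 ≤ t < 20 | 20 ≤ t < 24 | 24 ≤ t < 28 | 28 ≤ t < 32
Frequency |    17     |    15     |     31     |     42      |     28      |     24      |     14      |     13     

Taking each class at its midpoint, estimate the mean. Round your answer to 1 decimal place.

Midpoints: 2, 6, 10, 14, 18, 22, 26, 30
Σfm = 17×2 + 15×6 + 31×10 + 42×14 + 28×18 + 24×22 + 14×26 + 13×30 = 2808
n = Σf = 184
Mean = 2808 / 184 = 15.2609

15.3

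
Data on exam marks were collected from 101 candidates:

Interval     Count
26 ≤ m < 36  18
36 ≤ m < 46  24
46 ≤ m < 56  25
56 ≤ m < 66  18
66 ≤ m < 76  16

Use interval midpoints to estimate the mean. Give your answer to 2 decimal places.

50.01

Midpoints: 31, 41, 51, 61, 71
Σfm = 18×31 + 24×41 + 25×51 + 18×61 + 16×71 = 5051
n = Σf = 101
Mean = 5051 / 101 = 50.0099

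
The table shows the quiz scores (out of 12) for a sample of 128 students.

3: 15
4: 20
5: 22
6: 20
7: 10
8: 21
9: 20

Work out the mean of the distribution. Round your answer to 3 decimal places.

Values: 3, 4, 5, 6, 7, 8, 9
Σfx = 15×3 + 20×4 + 22×5 + 20×6 + 10×7 + 21×8 + 20×9 = 773
n = Σf = 128
Mean = 773 / 128 = 6.0391

6.039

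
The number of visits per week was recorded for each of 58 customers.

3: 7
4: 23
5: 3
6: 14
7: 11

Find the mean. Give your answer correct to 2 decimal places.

4.98

Values: 3, 4, 5, 6, 7
Σfx = 7×3 + 23×4 + 3×5 + 14×6 + 11×7 = 289
n = Σf = 58
Mean = 289 / 58 = 4.9828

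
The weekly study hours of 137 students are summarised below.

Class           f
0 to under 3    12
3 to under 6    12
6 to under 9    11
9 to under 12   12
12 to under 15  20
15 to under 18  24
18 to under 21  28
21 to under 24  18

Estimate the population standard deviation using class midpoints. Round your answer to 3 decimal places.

Midpoints: 1.5, 4.5, 7.5, 10.5, 13.5, 16.5, 19.5, 22.5
n = 137, Σfm = 1897.5, mean = 13.8504
Σfm² = 32150.25
Σf(m − x̄)² = Σfm² − (Σfm)²/n = 32150.25 − 1897.5²/137 = 5869.1825
Population variance = 5869.1825 / 137 = 42.8407
Standard deviation = √42.8407 = 6.5453

6.545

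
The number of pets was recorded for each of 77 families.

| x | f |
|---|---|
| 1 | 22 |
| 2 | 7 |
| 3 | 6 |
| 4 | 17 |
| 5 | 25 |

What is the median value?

Cumulative frequencies: 22, 29, 35, 52, 77
n = 77, so the median is the value in position (n+1)/2 = 39.
Position 39 falls at value 4.

4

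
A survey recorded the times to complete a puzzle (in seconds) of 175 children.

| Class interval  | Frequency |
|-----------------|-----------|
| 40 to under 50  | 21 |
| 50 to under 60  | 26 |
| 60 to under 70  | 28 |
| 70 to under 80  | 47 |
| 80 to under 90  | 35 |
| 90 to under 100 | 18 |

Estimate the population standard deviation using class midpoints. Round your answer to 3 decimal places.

Midpoints: 45, 55, 65, 75, 85, 95
n = 175, Σfm = 12405, mean = 70.8857
Σfm² = 919175
Σf(m − x̄)² = Σfm² − (Σfm)²/n = 919175 − 12405²/175 = 39837.7143
Population variance = 39837.7143 / 175 = 227.6441
Standard deviation = √227.6441 = 15.0879

15.088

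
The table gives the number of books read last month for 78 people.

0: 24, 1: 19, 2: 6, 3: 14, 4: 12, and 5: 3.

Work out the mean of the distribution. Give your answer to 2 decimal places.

1.74

Values: 0, 1, 2, 3, 4, 5
Σfx = 24×0 + 19×1 + 6×2 + 14×3 + 12×4 + 3×5 = 136
n = Σf = 78
Mean = 136 / 78 = 1.7436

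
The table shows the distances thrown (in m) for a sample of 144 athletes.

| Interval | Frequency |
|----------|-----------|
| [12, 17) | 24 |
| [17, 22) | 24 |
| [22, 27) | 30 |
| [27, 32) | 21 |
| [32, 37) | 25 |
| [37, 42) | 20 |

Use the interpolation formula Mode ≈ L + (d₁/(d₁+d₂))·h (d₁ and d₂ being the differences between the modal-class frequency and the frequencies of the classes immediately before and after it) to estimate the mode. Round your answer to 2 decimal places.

Modal class: [22, 27) (highest frequency 30).
d₁ = 30 − 24 = 6, d₂ = 30 − 21 = 9
Mode ≈ 22 + (6/(6+9)) × 5 = 22 + 2.0000 = 24.0000

24.00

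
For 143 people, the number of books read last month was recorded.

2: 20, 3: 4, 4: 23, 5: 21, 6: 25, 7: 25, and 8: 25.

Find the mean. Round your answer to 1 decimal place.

5.4

Values: 2, 3, 4, 5, 6, 7, 8
Σfx = 20×2 + 4×3 + 23×4 + 21×5 + 25×6 + 25×7 + 25×8 = 774
n = Σf = 143
Mean = 774 / 143 = 5.4126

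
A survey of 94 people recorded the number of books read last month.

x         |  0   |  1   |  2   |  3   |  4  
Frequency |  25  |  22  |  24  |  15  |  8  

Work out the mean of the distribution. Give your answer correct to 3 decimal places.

Values: 0, 1, 2, 3, 4
Σfx = 25×0 + 22×1 + 24×2 + 15×3 + 8×4 = 147
n = Σf = 94
Mean = 147 / 94 = 1.5638

1.564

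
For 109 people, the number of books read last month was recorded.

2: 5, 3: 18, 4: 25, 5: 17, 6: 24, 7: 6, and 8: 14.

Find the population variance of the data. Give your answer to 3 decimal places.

2.899

Values: 2, 3, 4, 5, 6, 7, 8
n = 109, Σfx = 547, mean = 5.0183
Σfx² = 3061
Σf(x − x̄)² = Σfx² − (Σfx)²/n = 3061 − 547²/109 = 315.9633
Population variance = 315.9633 / 109 = 2.8987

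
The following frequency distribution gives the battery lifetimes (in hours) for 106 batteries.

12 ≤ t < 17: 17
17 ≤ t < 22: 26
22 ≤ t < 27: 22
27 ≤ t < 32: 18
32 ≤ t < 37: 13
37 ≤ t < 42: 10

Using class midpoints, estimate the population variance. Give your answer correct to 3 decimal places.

Midpoints: 14.5, 19.5, 24.5, 29.5, 34.5, 39.5
n = 106, Σfm = 2667, mean = 25.1604
Σfm² = 73406.5
Σf(m − x̄)² = Σfm² − (Σfm)²/n = 73406.5 − 2667²/106 = 6303.7736
Population variance = 6303.7736 / 106 = 59.4696

59.470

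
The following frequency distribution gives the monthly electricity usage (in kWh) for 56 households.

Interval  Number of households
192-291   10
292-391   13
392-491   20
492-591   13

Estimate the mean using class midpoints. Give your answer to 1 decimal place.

405.8

Midpoints: 241.5, 341.5, 441.5, 541.5
Σfm = 10×241.5 + 13×341.5 + 20×441.5 + 13×541.5 = 22724
n = Σf = 56
Mean = 22724 / 56 = 405.7857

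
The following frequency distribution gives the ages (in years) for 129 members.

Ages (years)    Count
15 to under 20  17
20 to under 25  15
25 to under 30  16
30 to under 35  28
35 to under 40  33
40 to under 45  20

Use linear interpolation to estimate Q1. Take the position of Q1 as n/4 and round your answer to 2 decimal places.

Cumulative frequencies: 17, 32, 48, 76, 109, 129
n = 129; position = n/4 = 32.25.
This falls in the class 25 to under 30: L = 25, F = 32, f = 16, h = 5.
Lower quartile ≈ 25 + ((32.25 − 32) / 16) × 5 = 25.0781

25.08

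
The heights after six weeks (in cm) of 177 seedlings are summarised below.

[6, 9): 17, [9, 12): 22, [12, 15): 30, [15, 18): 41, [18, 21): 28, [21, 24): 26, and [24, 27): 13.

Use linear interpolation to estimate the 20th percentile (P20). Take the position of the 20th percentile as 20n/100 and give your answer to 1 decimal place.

11.5

Cumulative frequencies: 17, 39, 69, 110, 138, 164, 177
n = 177; position = 20n/100 = 35.4.
This falls in the class [9, 12): L = 9, F = 17, f = 22, h = 3.
20th percentile ≈ 9 + ((35.4 − 17) / 22) × 3 = 11.5091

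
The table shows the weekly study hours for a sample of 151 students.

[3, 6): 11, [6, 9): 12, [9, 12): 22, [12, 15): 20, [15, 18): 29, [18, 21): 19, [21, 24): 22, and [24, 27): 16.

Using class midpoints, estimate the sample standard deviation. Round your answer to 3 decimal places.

6.176

Midpoints: 4.5, 7.5, 10.5, 13.5, 16.5, 19.5, 22.5, 25.5
n = 151, Σfm = 2392.5, mean = 15.8444
Σfm² = 43629.75
Σf(m − x̄)² = Σfm² − (Σfm)²/n = 43629.75 − 2392.5²/151 = 5722.0927
Sample variance = 5722.0927 / 150 = 38.1473
Standard deviation = √38.1473 = 6.1763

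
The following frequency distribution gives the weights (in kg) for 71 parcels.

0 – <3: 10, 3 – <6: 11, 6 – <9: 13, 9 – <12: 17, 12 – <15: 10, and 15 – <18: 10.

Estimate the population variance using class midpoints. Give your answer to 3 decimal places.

Midpoints: 1.5, 4.5, 7.5, 10.5, 13.5, 16.5
n = 71, Σfm = 640.5, mean = 9.0211
Σfm² = 7395.75
Σf(m − x̄)² = Σfm² − (Σfm)²/n = 7395.75 − 640.5²/71 = 1617.7183
Population variance = 1617.7183 / 71 = 22.7848

22.785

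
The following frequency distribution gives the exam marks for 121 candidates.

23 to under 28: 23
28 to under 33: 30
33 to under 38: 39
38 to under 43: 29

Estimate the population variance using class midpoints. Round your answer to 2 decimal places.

27.43

Midpoints: 25.5, 30.5, 35.5, 40.5
n = 121, Σfm = 4060.5, mean = 33.5579
Σfm² = 139580.25
Σf(m − x̄)² = Σfm² − (Σfm)²/n = 139580.25 − 4060.5²/121 = 3318.5950
Population variance = 3318.5950 / 121 = 27.4264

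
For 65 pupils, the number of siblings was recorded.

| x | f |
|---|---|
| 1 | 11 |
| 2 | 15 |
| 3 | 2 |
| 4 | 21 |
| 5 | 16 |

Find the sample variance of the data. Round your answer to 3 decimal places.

2.188

Values: 1, 2, 3, 4, 5
n = 65, Σfx = 211, mean = 3.2462
Σfx² = 825
Σf(x − x̄)² = Σfx² − (Σfx)²/n = 825 − 211²/65 = 140.0615
Sample variance = 140.0615 / 64 = 2.1885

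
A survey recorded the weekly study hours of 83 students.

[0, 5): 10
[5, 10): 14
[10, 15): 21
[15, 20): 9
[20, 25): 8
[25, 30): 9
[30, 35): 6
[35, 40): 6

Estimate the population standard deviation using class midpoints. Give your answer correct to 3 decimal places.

10.407

Midpoints: 2.5, 7.5, 12.5, 17.5, 22.5, 27.5, 32.5, 37.5
n = 83, Σfm = 1397.5, mean = 16.8373
Σfm² = 32518.75
Σf(m − x̄)² = Σfm² − (Σfm)²/n = 32518.75 − 1397.5²/83 = 8988.5542
Population variance = 8988.5542 / 83 = 108.2958
Standard deviation = √108.2958 = 10.4065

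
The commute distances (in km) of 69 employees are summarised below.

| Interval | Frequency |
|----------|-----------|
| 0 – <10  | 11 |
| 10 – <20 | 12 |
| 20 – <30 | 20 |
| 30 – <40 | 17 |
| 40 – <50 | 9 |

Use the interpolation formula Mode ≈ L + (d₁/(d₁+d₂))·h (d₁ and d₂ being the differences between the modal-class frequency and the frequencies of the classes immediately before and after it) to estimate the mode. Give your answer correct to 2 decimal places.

27.27

Modal class: 20 – <30 (highest frequency 20).
d₁ = 20 − 12 = 8, d₂ = 20 − 17 = 3
Mode ≈ 20 + (8/(8+3)) × 10 = 20 + 7.2727 = 27.2727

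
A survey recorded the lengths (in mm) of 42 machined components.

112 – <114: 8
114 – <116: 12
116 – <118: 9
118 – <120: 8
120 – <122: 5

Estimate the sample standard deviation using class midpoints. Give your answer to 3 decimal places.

Midpoints: 113, 115, 117, 119, 121
n = 42, Σfm = 4894, mean = 116.5238
Σfm² = 570546
Σf(m − x̄)² = Σfm² − (Σfm)²/n = 570546 − 4894²/42 = 278.4762
Sample variance = 278.4762 / 41 = 6.7921
Standard deviation = √6.7921 = 2.6062

2.606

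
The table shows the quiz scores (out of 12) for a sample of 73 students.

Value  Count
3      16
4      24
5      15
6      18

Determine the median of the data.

4

Cumulative frequencies: 16, 40, 55, 73
n = 73, so the median is the value in position (n+1)/2 = 37.
Position 37 falls at value 4.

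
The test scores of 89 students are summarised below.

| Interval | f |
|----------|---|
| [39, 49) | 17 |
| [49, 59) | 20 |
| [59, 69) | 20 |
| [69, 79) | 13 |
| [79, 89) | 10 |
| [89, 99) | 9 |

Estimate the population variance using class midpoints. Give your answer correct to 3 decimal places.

248.984

Midpoints: 44, 54, 64, 74, 84, 94
n = 89, Σfm = 5756, mean = 64.6742
Σfm² = 394424
Σf(m − x̄)² = Σfm² − (Σfm)²/n = 394424 − 5756²/89 = 22159.5506
Population variance = 22159.5506 / 89 = 248.9837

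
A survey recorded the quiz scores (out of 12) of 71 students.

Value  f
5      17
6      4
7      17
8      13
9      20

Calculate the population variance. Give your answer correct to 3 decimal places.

Values: 5, 6, 7, 8, 9
n = 71, Σfx = 512, mean = 7.2113
Σfx² = 3854
Σf(x − x̄)² = Σfx² − (Σfx)²/n = 3854 − 512²/71 = 161.8310
Population variance = 161.8310 / 71 = 2.2793

2.279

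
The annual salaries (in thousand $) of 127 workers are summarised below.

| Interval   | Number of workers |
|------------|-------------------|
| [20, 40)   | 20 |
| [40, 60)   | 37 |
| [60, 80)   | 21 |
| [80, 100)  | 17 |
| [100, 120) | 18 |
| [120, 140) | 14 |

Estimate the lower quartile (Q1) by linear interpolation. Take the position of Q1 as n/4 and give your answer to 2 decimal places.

Cumulative frequencies: 20, 57, 78, 95, 113, 127
n = 127; position = n/4 = 31.75.
This falls in the class [40, 60): L = 40, F = 20, f = 37, h = 20.
Lower quartile ≈ 40 + ((31.75 − 20) / 37) × 20 = 46.3514

46.35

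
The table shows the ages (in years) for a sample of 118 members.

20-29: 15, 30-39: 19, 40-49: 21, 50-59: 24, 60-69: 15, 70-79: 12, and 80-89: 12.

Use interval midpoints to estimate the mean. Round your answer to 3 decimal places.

Midpoints: 24.5, 34.5, 44.5, 54.5, 64.5, 74.5, 84.5
Σfm = 15×24.5 + 19×34.5 + 21×44.5 + 24×54.5 + 15×64.5 + 12×74.5 + 12×84.5 = 6141
n = Σf = 118
Mean = 6141 / 118 = 52.0424

52.042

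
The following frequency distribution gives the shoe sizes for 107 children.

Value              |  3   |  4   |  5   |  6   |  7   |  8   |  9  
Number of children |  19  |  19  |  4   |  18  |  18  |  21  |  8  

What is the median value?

6

Cumulative frequencies: 19, 38, 42, 60, 78, 99, 107
n = 107, so the median is the value in position (n+1)/2 = 54.
Position 54 falls at value 6.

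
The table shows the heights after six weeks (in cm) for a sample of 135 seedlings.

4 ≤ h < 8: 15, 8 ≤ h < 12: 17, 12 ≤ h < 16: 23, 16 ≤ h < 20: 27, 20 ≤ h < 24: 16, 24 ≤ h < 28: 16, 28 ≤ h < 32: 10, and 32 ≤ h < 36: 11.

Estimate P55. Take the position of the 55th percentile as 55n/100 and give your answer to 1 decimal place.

Cumulative frequencies: 15, 32, 55, 82, 98, 114, 124, 135
n = 135; position = 55n/100 = 74.25.
This falls in the class 16 ≤ h < 20: L = 16, F = 55, f = 27, h = 4.
55th percentile ≈ 16 + ((74.25 − 55) / 27) × 4 = 18.8519

18.9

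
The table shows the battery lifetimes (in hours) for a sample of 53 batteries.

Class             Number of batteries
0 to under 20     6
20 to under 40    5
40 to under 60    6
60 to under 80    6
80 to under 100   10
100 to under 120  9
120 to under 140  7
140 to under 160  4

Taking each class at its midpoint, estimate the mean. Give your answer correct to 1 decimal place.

Midpoints: 10, 30, 50, 70, 90, 110, 130, 150
Σfm = 6×10 + 5×30 + 6×50 + 6×70 + 10×90 + 9×110 + 7×130 + 4×150 = 4330
n = Σf = 53
Mean = 4330 / 53 = 81.6981

81.7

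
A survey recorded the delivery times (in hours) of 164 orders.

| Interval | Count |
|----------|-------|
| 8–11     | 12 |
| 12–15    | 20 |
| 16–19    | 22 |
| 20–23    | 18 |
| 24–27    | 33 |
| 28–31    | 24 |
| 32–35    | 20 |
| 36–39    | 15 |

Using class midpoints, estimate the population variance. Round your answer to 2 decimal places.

Midpoints: 9.5, 13.5, 17.5, 21.5, 25.5, 29.5, 33.5, 37.5
n = 164, Σfm = 3938, mean = 24.0122
Σfm² = 105669
Σf(m − x̄)² = Σfm² − (Σfm)²/n = 105669 − 3938²/164 = 11108.9756
Population variance = 11108.9756 / 164 = 67.7377

67.74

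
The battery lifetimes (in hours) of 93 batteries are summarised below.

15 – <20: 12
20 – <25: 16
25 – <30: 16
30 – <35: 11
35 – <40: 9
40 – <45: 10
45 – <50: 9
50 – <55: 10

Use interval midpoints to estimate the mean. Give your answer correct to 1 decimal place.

Midpoints: 17.5, 22.5, 27.5, 32.5, 37.5, 42.5, 47.5, 52.5
Σfm = 12×17.5 + 16×22.5 + 16×27.5 + 11×32.5 + 9×37.5 + 10×42.5 + 9×47.5 + 10×52.5 = 3082.5
n = Σf = 93
Mean = 3082.5 / 93 = 33.1452

33.1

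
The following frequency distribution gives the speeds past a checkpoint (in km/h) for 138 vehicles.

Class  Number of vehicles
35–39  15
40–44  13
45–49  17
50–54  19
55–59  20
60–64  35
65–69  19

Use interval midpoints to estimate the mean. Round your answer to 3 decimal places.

54.138

Midpoints: 37, 42, 47, 52, 57, 62, 67
Σfm = 15×37 + 13×42 + 17×47 + 19×52 + 20×57 + 35×62 + 19×67 = 7471
n = Σf = 138
Mean = 7471 / 138 = 54.1377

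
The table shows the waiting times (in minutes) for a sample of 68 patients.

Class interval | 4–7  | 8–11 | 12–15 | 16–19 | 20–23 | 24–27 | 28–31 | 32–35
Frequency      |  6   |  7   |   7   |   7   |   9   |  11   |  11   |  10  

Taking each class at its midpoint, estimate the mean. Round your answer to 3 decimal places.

21.324

Midpoints: 5.5, 9.5, 13.5, 17.5, 21.5, 25.5, 29.5, 33.5
Σfm = 6×5.5 + 7×9.5 + 7×13.5 + 7×17.5 + 9×21.5 + 11×25.5 + 11×29.5 + 10×33.5 = 1450
n = Σf = 68
Mean = 1450 / 68 = 21.3235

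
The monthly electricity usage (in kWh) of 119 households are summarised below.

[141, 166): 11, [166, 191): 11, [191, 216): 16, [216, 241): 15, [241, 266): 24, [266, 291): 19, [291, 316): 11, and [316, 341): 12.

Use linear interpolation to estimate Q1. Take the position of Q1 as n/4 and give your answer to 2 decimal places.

203.11

Cumulative frequencies: 11, 22, 38, 53, 77, 96, 107, 119
n = 119; position = n/4 = 29.75.
This falls in the class [191, 216): L = 191, F = 22, f = 16, h = 25.
Lower quartile ≈ 191 + ((29.75 − 22) / 16) × 25 = 203.1094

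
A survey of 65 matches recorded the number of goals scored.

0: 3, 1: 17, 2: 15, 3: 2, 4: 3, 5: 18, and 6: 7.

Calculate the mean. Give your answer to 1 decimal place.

3.0

Values: 0, 1, 2, 3, 4, 5, 6
Σfx = 3×0 + 17×1 + 15×2 + 2×3 + 3×4 + 18×5 + 7×6 = 197
n = Σf = 65
Mean = 197 / 65 = 3.0308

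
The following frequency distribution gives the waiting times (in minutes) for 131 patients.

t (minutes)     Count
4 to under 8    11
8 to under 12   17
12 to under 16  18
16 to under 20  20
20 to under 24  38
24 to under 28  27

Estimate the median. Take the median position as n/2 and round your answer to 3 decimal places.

Cumulative frequencies: 11, 28, 46, 66, 104, 131
n = 131; position = n/2 = 65.5.
This falls in the class 16 to under 20: L = 16, F = 46, f = 20, h = 4.
Median ≈ 16 + ((65.5 − 46) / 20) × 4 = 19.9000

19.900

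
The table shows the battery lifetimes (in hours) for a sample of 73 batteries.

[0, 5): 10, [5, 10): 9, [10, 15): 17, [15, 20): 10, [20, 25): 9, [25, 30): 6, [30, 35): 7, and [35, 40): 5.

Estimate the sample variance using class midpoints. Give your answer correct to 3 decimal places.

110.721

Midpoints: 2.5, 7.5, 12.5, 17.5, 22.5, 27.5, 32.5, 37.5
n = 73, Σfm = 1262.5, mean = 17.2945
Σfm² = 29806.25
Σf(m − x̄)² = Σfm² − (Σfm)²/n = 29806.25 − 1262.5²/73 = 7971.9178
Sample variance = 7971.9178 / 72 = 110.7211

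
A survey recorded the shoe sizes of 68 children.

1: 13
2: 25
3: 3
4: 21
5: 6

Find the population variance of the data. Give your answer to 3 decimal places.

1.724

Values: 1, 2, 3, 4, 5
n = 68, Σfx = 186, mean = 2.7353
Σfx² = 626
Σf(x − x̄)² = Σfx² − (Σfx)²/n = 626 − 186²/68 = 117.2353
Population variance = 117.2353 / 68 = 1.7240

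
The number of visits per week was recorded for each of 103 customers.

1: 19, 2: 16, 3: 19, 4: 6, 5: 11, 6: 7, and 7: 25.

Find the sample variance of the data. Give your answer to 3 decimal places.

Values: 1, 2, 3, 4, 5, 6, 7
n = 103, Σfx = 404, mean = 3.9223
Σfx² = 2102
Σf(x − x̄)² = Σfx² − (Σfx)²/n = 2102 − 404²/103 = 517.3786
Sample variance = 517.3786 / 102 = 5.0723

5.072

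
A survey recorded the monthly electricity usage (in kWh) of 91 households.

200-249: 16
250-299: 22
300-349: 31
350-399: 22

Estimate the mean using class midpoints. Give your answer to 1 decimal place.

306.9

Midpoints: 224.5, 274.5, 324.5, 374.5
Σfm = 16×224.5 + 22×274.5 + 31×324.5 + 22×374.5 = 27929.5
n = Σf = 91
Mean = 27929.5 / 91 = 306.9176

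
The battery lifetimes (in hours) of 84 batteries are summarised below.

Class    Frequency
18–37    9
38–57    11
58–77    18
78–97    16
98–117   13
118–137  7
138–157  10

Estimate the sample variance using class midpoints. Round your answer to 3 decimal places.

1314.745

Midpoints: 27.5, 47.5, 67.5, 87.5, 107.5, 127.5, 147.5
n = 84, Σfm = 7150, mean = 85.1190
Σfm² = 717725
Σf(m − x̄)² = Σfm² − (Σfm)²/n = 717725 − 7150²/84 = 109123.8095
Sample variance = 109123.8095 / 83 = 1314.7447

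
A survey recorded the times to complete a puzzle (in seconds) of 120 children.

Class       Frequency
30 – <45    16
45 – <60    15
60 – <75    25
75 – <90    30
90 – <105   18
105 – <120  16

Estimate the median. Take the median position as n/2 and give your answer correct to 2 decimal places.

77.00

Cumulative frequencies: 16, 31, 56, 86, 104, 120
n = 120; position = n/2 = 60.
This falls in the class 75 – <90: L = 75, F = 56, f = 30, h = 15.
Median ≈ 75 + ((60 − 56) / 30) × 15 = 77.0000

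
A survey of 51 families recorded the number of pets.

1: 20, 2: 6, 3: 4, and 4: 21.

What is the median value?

Cumulative frequencies: 20, 26, 30, 51
n = 51, so the median is the value in position (n+1)/2 = 26.
Position 26 falls at value 2.

2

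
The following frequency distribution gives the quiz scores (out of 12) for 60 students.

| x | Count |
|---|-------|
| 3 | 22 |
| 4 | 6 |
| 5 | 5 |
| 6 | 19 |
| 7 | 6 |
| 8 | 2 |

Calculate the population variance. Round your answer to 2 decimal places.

2.54

Values: 3, 4, 5, 6, 7, 8
n = 60, Σfx = 287, mean = 4.7833
Σfx² = 1525
Σf(x − x̄)² = Σfx² − (Σfx)²/n = 1525 − 287²/60 = 152.1833
Population variance = 152.1833 / 60 = 2.5364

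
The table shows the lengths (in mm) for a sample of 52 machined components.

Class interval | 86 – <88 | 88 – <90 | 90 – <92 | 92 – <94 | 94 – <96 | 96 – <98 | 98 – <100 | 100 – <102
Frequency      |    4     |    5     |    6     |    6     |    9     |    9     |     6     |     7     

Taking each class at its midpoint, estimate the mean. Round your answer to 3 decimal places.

94.731

Midpoints: 87, 89, 91, 93, 95, 97, 99, 101
Σfm = 4×87 + 5×89 + 6×91 + 6×93 + 9×95 + 9×97 + 6×99 + 7×101 = 4926
n = Σf = 52
Mean = 4926 / 52 = 94.7308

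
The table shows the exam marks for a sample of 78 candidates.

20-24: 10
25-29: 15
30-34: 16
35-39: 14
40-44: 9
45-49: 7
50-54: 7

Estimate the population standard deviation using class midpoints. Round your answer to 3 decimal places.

Midpoints: 22, 27, 32, 37, 42, 47, 52
n = 78, Σfm = 2726, mean = 34.9487
Σfm² = 101592
Σf(m − x̄)² = Σfm² − (Σfm)²/n = 101592 − 2726²/78 = 6321.7949
Population variance = 6321.7949 / 78 = 81.0487
Standard deviation = √81.0487 = 9.0027

9.003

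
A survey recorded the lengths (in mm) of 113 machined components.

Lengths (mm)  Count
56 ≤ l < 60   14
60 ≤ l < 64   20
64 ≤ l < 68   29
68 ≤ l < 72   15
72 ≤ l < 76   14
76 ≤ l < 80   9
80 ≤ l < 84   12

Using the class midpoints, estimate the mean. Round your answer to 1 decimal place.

68.5

Midpoints: 58, 62, 66, 70, 74, 78, 82
Σfm = 14×58 + 20×62 + 29×66 + 15×70 + 14×74 + 9×78 + 12×82 = 7738
n = Σf = 113
Mean = 7738 / 113 = 68.4779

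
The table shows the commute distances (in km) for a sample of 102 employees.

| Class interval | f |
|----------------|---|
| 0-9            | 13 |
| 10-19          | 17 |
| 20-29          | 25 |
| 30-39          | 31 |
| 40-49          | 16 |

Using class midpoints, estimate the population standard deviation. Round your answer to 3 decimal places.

Midpoints: 4.5, 14.5, 24.5, 34.5, 44.5
n = 102, Σfm = 2699, mean = 26.4608
Σfm² = 87425.5
Σf(m − x̄)² = Σfm² − (Σfm)²/n = 87425.5 − 2699²/102 = 16007.8431
Population variance = 16007.8431 / 102 = 156.9396
Standard deviation = √156.9396 = 12.5276

12.528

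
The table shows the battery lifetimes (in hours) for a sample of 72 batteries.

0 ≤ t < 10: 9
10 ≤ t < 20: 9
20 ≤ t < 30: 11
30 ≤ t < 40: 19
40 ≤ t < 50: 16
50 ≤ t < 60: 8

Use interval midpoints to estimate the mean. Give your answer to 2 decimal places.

31.67

Midpoints: 5, 15, 25, 35, 45, 55
Σfm = 9×5 + 9×15 + 11×25 + 19×35 + 16×45 + 8×55 = 2280
n = Σf = 72
Mean = 2280 / 72 = 31.6667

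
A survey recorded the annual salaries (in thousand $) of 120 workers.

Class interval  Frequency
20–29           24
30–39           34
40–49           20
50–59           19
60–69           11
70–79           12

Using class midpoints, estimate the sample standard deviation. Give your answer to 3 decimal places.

Midpoints: 24.5, 34.5, 44.5, 54.5, 64.5, 74.5
n = 120, Σfm = 5290, mean = 44.0833
Σfm² = 263280
Σf(m − x̄)² = Σfm² − (Σfm)²/n = 263280 − 5290²/120 = 30079.1667
Sample variance = 30079.1667 / 119 = 252.7661
Standard deviation = √252.7661 = 15.8986

15.899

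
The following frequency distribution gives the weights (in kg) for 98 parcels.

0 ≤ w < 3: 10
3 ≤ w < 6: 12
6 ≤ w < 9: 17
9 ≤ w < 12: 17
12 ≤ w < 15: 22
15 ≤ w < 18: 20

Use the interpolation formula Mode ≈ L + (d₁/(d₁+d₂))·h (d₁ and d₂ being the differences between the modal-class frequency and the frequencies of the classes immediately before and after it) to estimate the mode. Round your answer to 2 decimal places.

14.14

Modal class: 12 ≤ w < 15 (highest frequency 22).
d₁ = 22 − 17 = 5, d₂ = 22 − 20 = 2
Mode ≈ 12 + (5/(5+2)) × 3 = 12 + 2.1429 = 14.1429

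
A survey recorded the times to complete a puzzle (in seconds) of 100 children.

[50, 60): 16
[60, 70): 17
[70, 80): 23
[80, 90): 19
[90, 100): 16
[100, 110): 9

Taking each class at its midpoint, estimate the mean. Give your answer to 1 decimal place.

Midpoints: 55, 65, 75, 85, 95, 105
Σfm = 16×55 + 17×65 + 23×75 + 19×85 + 16×95 + 9×105 = 7790
n = Σf = 100
Mean = 7790 / 100 = 77.9000

77.9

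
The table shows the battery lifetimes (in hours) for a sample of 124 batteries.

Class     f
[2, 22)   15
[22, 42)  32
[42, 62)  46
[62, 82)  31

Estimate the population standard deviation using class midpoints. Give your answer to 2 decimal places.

19.28

Midpoints: 12, 32, 52, 72
n = 124, Σfm = 5828, mean = 47.0000
Σfm² = 320016
Σf(m − x̄)² = Σfm² − (Σfm)²/n = 320016 − 5828²/124 = 46100.0000
Population variance = 46100.0000 / 124 = 371.7742
Standard deviation = √371.7742 = 19.2814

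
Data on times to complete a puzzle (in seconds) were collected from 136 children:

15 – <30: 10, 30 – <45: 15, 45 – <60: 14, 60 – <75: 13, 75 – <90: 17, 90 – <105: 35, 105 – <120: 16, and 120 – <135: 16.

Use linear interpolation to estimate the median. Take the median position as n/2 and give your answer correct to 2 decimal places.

89.12

Cumulative frequencies: 10, 25, 39, 52, 69, 104, 120, 136
n = 136; position = n/2 = 68.
This falls in the class 75 – <90: L = 75, F = 52, f = 17, h = 15.
Median ≈ 75 + ((68 − 52) / 17) × 15 = 89.1176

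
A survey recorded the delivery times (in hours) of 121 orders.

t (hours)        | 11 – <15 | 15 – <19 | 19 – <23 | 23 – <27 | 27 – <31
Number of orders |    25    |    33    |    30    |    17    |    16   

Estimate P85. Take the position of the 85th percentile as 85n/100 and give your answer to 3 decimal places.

Cumulative frequencies: 25, 58, 88, 105, 121
n = 121; position = 85n/100 = 102.85.
This falls in the class 23 – <27: L = 23, F = 88, f = 17, h = 4.
85th percentile ≈ 23 + ((102.85 − 88) / 17) × 4 = 26.4941

26.494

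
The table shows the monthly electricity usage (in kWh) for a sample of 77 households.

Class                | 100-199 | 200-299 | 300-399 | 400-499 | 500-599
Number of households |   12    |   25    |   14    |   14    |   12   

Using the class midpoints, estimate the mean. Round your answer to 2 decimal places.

335.21

Midpoints: 149.5, 249.5, 349.5, 449.5, 549.5
Σfm = 12×149.5 + 25×249.5 + 14×349.5 + 14×449.5 + 12×549.5 = 25811.5
n = Σf = 77
Mean = 25811.5 / 77 = 335.2143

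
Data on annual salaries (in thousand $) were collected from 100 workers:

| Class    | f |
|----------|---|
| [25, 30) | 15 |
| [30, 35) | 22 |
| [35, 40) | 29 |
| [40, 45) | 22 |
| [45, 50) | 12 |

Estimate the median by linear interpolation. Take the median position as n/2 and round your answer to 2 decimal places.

Cumulative frequencies: 15, 37, 66, 88, 100
n = 100; position = n/2 = 50.
This falls in the class [35, 40): L = 35, F = 37, f = 29, h = 5.
Median ≈ 35 + ((50 − 37) / 29) × 5 = 37.2414

37.24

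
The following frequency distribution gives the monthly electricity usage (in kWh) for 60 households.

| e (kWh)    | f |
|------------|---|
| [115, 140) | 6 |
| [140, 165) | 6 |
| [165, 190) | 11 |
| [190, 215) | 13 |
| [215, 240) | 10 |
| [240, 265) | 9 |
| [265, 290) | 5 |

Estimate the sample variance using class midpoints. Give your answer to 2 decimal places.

Midpoints: 127.5, 152.5, 177.5, 202.5, 227.5, 252.5, 277.5
n = 60, Σfm = 12200, mean = 203.3333
Σfm² = 2593125
Σf(m − x̄)² = Σfm² − (Σfm)²/n = 2593125 − 12200²/60 = 112458.3333
Sample variance = 112458.3333 / 59 = 1906.0734

1906.07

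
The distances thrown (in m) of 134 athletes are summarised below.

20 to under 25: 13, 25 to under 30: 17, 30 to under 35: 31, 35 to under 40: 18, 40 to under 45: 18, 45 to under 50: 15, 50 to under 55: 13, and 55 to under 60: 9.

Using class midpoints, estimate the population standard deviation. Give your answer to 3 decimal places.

Midpoints: 22.5, 27.5, 32.5, 37.5, 42.5, 47.5, 52.5, 57.5
n = 134, Σfm = 5120, mean = 38.2090
Σfm² = 209437.5
Σf(m − x̄)² = Σfm² − (Σfm)²/n = 209437.5 − 5120²/134 = 13807.6493
Population variance = 13807.6493 / 134 = 103.0422
Standard deviation = √103.0422 = 10.1510

10.151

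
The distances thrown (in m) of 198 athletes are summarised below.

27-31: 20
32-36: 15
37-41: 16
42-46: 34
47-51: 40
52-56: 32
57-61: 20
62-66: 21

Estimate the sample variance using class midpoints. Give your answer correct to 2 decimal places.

106.37

Midpoints: 29, 34, 39, 44, 49, 54, 59, 64
n = 198, Σfm = 9422, mean = 47.5859
Σfm² = 469308
Σf(m − x̄)² = Σfm² − (Σfm)²/n = 469308 − 9422²/198 = 20954.0404
Sample variance = 20954.0404 / 197 = 106.3657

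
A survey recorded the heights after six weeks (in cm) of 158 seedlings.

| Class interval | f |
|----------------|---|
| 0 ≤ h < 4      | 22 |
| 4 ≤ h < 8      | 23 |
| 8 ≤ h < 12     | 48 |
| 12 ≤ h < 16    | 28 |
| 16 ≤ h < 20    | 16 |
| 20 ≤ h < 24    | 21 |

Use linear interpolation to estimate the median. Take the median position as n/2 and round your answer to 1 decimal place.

Cumulative frequencies: 22, 45, 93, 121, 137, 158
n = 158; position = n/2 = 79.
This falls in the class 8 ≤ h < 12: L = 8, F = 45, f = 48, h = 4.
Median ≈ 8 + ((79 − 45) / 48) × 4 = 10.8333

10.8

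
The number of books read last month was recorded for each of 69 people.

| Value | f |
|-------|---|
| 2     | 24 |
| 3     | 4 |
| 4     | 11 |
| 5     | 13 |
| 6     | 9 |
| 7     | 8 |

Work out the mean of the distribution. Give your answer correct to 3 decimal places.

4.043

Values: 2, 3, 4, 5, 6, 7
Σfx = 24×2 + 4×3 + 11×4 + 13×5 + 9×6 + 8×7 = 279
n = Σf = 69
Mean = 279 / 69 = 4.0435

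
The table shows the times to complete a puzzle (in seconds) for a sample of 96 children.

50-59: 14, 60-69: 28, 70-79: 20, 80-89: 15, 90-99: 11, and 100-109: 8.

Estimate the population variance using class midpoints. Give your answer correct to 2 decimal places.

Midpoints: 54.5, 64.5, 74.5, 84.5, 94.5, 104.5
n = 96, Σfm = 7202, mean = 75.0208
Σfm² = 561774
Σf(m − x̄)² = Σfm² − (Σfm)²/n = 561774 − 7202²/96 = 21473.9583
Population variance = 21473.9583 / 96 = 223.6871

223.69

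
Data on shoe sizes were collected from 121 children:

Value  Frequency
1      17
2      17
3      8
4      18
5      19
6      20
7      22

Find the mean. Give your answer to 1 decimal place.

Values: 1, 2, 3, 4, 5, 6, 7
Σfx = 17×1 + 17×2 + 8×3 + 18×4 + 19×5 + 20×6 + 22×7 = 516
n = Σf = 121
Mean = 516 / 121 = 4.2645

4.3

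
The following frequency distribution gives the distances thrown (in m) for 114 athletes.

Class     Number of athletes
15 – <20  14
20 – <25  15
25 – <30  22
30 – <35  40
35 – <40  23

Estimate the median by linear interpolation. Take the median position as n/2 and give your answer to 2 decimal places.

30.75

Cumulative frequencies: 14, 29, 51, 91, 114
n = 114; position = n/2 = 57.
This falls in the class 30 – <35: L = 30, F = 51, f = 40, h = 5.
Median ≈ 30 + ((57 − 51) / 40) × 5 = 30.7500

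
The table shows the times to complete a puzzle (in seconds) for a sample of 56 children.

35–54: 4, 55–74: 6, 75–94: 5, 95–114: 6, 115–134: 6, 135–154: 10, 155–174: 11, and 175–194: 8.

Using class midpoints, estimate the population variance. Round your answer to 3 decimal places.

1923.980

Midpoints: 44.5, 64.5, 84.5, 104.5, 124.5, 144.5, 164.5, 184.5
n = 56, Σfm = 7092, mean = 126.6429
Σfm² = 1005894
Σf(m − x̄)² = Σfm² − (Σfm)²/n = 1005894 − 7092²/56 = 107742.8571
Population variance = 107742.8571 / 56 = 1923.9796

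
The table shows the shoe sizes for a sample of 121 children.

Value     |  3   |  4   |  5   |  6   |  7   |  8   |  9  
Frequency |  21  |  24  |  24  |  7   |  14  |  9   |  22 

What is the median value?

5

Cumulative frequencies: 21, 45, 69, 76, 90, 99, 121
n = 121, so the median is the value in position (n+1)/2 = 61.
Position 61 falls at value 5.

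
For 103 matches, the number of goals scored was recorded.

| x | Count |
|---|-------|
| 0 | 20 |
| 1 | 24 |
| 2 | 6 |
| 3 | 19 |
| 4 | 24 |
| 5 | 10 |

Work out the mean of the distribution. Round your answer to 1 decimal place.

Values: 0, 1, 2, 3, 4, 5
Σfx = 20×0 + 24×1 + 6×2 + 19×3 + 24×4 + 10×5 = 239
n = Σf = 103
Mean = 239 / 103 = 2.3204

2.3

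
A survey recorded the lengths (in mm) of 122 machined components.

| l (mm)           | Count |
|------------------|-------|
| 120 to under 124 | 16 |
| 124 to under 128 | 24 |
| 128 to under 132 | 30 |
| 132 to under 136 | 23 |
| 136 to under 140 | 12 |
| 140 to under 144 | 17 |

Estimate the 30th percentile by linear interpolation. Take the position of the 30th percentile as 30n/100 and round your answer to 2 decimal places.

127.43

Cumulative frequencies: 16, 40, 70, 93, 105, 122
n = 122; position = 30n/100 = 36.6.
This falls in the class 124 to under 128: L = 124, F = 16, f = 24, h = 4.
30th percentile ≈ 124 + ((36.6 − 16) / 24) × 4 = 127.4333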